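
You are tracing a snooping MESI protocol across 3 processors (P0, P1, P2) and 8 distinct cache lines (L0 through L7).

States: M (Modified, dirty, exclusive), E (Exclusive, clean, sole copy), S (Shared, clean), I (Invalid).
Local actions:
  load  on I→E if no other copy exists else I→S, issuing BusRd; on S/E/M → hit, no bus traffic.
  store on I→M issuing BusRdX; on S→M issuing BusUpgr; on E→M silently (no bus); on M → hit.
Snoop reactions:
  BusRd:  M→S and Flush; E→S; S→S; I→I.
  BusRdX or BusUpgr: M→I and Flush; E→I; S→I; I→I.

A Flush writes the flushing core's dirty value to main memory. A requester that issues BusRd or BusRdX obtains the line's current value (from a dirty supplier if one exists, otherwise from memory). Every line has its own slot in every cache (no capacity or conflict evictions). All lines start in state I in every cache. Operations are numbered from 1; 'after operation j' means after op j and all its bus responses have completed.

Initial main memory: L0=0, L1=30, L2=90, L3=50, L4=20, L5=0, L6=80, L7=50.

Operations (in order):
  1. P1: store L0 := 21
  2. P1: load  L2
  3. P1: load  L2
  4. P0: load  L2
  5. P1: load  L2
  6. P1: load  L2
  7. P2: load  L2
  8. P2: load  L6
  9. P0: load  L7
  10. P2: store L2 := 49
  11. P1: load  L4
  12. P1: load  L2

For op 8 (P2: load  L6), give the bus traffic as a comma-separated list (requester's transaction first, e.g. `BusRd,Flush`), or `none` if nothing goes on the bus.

[1] P1: store L0 := 21 | P0:I, P1:M(21), P2:I | bus: BusRdX
[2] P1: load  L2 | P0:I, P1:E(90), P2:I | bus: BusRd
[3] P1: load  L2 | P0:I, P1:E(90), P2:I | bus: none
[4] P0: load  L2 | P0:S(90), P1:S(90), P2:I | bus: BusRd
[5] P1: load  L2 | P0:S(90), P1:S(90), P2:I | bus: none
[6] P1: load  L2 | P0:S(90), P1:S(90), P2:I | bus: none
[7] P2: load  L2 | P0:S(90), P1:S(90), P2:S(90) | bus: BusRd
[8] P2: load  L6 | P0:I, P1:I, P2:E(80) | bus: BusRd
[9] P0: load  L7 | P0:E(50), P1:I, P2:I | bus: BusRd
[10] P2: store L2 := 49 | P0:I, P1:I, P2:M(49) | bus: BusUpgr
[11] P1: load  L4 | P0:I, P1:E(20), P2:I | bus: BusRd
[12] P1: load  L2 | P0:I, P1:S(49), P2:S(49) | bus: BusRd,Flush

bus = BusRd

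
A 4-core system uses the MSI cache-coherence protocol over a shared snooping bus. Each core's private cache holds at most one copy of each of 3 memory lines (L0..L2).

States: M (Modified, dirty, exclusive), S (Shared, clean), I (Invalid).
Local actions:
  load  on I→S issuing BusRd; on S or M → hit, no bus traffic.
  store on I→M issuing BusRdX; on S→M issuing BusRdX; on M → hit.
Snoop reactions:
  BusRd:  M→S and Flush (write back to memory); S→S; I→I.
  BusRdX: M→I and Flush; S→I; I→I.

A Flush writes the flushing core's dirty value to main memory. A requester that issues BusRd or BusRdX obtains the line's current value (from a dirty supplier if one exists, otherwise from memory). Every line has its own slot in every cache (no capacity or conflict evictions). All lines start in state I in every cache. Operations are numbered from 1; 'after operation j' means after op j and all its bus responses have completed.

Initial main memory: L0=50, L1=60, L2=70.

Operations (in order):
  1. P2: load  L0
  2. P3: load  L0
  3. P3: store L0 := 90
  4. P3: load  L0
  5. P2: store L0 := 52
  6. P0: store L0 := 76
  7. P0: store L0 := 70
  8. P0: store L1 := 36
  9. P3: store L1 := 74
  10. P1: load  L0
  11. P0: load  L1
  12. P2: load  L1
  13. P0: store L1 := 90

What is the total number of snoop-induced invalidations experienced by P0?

  op1 P2: load  L0 → I/I/S/I on L0; bus BusRd; mem=50
  op2 P3: load  L0 → I/I/S/S on L0; bus BusRd; mem=50
  op3 P3: store L0 := 90 → I/I/I/M on L0; bus BusRdX; mem=50
  op4 P3: load  L0 → I/I/I/M on L0; bus (none); mem=50
  op5 P2: store L0 := 52 → I/I/M/I on L0; bus BusRdX Flush; mem=90
  op6 P0: store L0 := 76 → M/I/I/I on L0; bus BusRdX Flush; mem=52
  op7 P0: store L0 := 70 → M/I/I/I on L0; bus (none); mem=52
  op8 P0: store L1 := 36 → M/I/I/I on L1; bus BusRdX; mem=60
  op9 P3: store L1 := 74 → I/I/I/M on L1; bus BusRdX Flush; mem=36
  op10 P1: load  L0 → S/S/I/I on L0; bus BusRd Flush; mem=70
  op11 P0: load  L1 → S/I/I/S on L1; bus BusRd Flush; mem=74
  op12 P2: load  L1 → S/I/S/S on L1; bus BusRd; mem=74
  op13 P0: store L1 := 90 → M/I/I/I on L1; bus BusRdX; mem=74

invalidations = 1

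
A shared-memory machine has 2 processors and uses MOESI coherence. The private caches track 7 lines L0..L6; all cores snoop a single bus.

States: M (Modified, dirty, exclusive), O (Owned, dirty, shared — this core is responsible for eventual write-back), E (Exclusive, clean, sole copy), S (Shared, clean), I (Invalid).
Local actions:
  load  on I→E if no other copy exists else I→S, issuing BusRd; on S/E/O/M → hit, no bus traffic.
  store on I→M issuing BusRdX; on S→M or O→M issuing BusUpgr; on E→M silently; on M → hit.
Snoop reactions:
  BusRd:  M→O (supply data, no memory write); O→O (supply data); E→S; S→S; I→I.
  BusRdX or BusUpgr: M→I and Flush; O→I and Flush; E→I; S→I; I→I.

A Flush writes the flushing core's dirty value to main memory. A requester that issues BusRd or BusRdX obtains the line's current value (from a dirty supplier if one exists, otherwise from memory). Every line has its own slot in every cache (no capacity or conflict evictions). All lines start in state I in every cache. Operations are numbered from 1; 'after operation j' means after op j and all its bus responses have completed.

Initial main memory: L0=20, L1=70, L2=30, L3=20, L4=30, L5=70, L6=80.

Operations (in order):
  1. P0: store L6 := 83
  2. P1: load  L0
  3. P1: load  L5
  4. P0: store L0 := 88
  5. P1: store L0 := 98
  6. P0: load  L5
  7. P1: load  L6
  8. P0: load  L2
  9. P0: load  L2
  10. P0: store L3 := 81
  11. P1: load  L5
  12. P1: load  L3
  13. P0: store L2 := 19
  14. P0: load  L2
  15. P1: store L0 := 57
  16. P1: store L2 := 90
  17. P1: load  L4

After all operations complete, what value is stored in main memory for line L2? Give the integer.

  op1 P0: store L6 := 83 → M/I on L6; bus BusRdX; mem=80
  op2 P1: load  L0 → I/E on L0; bus BusRd; mem=20
  op3 P1: load  L5 → I/E on L5; bus BusRd; mem=70
  op4 P0: store L0 := 88 → M/I on L0; bus BusRdX; mem=20
  op5 P1: store L0 := 98 → I/M on L0; bus BusRdX Flush; mem=88
  op6 P0: load  L5 → S/S on L5; bus BusRd; mem=70
  op7 P1: load  L6 → O/S on L6; bus BusRd; mem=80
  op8 P0: load  L2 → E/I on L2; bus BusRd; mem=30
  op9 P0: load  L2 → E/I on L2; bus (none); mem=30
  op10 P0: store L3 := 81 → M/I on L3; bus BusRdX; mem=20
  op11 P1: load  L5 → S/S on L5; bus (none); mem=70
  op12 P1: load  L3 → O/S on L3; bus BusRd; mem=20
  op13 P0: store L2 := 19 → M/I on L2; bus (none); mem=30
  op14 P0: load  L2 → M/I on L2; bus (none); mem=30
  op15 P1: store L0 := 57 → I/M on L0; bus (none); mem=88
  op16 P1: store L2 := 90 → I/M on L2; bus BusRdX Flush; mem=19
  op17 P1: load  L4 → I/E on L4; bus BusRd; mem=30

memory[L2] = 19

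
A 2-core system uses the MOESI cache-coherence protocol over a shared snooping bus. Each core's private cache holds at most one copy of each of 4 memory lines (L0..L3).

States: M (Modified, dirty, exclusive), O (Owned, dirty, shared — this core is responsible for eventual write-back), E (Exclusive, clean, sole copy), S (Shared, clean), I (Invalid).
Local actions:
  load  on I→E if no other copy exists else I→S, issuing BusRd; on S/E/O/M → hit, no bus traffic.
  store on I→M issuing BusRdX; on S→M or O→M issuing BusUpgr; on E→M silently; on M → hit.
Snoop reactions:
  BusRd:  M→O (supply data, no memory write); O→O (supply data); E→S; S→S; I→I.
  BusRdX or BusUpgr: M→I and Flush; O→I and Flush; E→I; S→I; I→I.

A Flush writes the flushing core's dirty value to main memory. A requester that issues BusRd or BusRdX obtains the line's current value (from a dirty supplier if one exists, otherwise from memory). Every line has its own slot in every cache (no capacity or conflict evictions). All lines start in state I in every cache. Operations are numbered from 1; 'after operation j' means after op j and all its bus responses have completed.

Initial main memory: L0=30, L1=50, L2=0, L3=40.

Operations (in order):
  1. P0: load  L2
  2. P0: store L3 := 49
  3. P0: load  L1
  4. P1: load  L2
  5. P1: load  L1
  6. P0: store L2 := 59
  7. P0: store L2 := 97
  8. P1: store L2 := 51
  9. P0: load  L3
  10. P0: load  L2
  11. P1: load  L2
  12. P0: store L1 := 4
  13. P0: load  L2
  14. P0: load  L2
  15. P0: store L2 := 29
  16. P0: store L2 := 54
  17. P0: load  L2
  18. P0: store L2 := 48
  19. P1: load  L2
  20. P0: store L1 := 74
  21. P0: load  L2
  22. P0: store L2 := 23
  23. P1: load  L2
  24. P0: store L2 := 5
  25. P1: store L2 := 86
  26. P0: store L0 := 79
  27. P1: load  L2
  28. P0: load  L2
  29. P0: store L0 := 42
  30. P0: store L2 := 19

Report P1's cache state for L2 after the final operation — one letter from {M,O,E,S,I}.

state = I

step 1: P0: load  L2  ⟶  EI  (L2)  txn=BusRd  M[L2]=0
step 2: P0: store L3 := 49  ⟶  MI  (L3)  txn=BusRdX  M[L3]=40
step 3: P0: load  L1  ⟶  EI  (L1)  txn=BusRd  M[L1]=50
step 4: P1: load  L2  ⟶  SS  (L2)  txn=BusRd  M[L2]=0
step 5: P1: load  L1  ⟶  SS  (L1)  txn=BusRd  M[L1]=50
step 6: P0: store L2 := 59  ⟶  MI  (L2)  txn=BusUpgr  M[L2]=0
step 7: P0: store L2 := 97  ⟶  MI  (L2)  txn=∅  M[L2]=0
step 8: P1: store L2 := 51  ⟶  IM  (L2)  txn=BusRdX+Flush  M[L2]=97
step 9: P0: load  L3  ⟶  MI  (L3)  txn=∅  M[L3]=40
step 10: P0: load  L2  ⟶  SO  (L2)  txn=BusRd  M[L2]=97
step 11: P1: load  L2  ⟶  SO  (L2)  txn=∅  M[L2]=97
step 12: P0: store L1 := 4  ⟶  MI  (L1)  txn=BusUpgr  M[L1]=50
step 13: P0: load  L2  ⟶  SO  (L2)  txn=∅  M[L2]=97
step 14: P0: load  L2  ⟶  SO  (L2)  txn=∅  M[L2]=97
step 15: P0: store L2 := 29  ⟶  MI  (L2)  txn=BusUpgr+Flush  M[L2]=51
step 16: P0: store L2 := 54  ⟶  MI  (L2)  txn=∅  M[L2]=51
step 17: P0: load  L2  ⟶  MI  (L2)  txn=∅  M[L2]=51
step 18: P0: store L2 := 48  ⟶  MI  (L2)  txn=∅  M[L2]=51
step 19: P1: load  L2  ⟶  OS  (L2)  txn=BusRd  M[L2]=51
step 20: P0: store L1 := 74  ⟶  MI  (L1)  txn=∅  M[L1]=50
step 21: P0: load  L2  ⟶  OS  (L2)  txn=∅  M[L2]=51
step 22: P0: store L2 := 23  ⟶  MI  (L2)  txn=BusUpgr  M[L2]=51
step 23: P1: load  L2  ⟶  OS  (L2)  txn=BusRd  M[L2]=51
step 24: P0: store L2 := 5  ⟶  MI  (L2)  txn=BusUpgr  M[L2]=51
step 25: P1: store L2 := 86  ⟶  IM  (L2)  txn=BusRdX+Flush  M[L2]=5
step 26: P0: store L0 := 79  ⟶  MI  (L0)  txn=BusRdX  M[L0]=30
step 27: P1: load  L2  ⟶  IM  (L2)  txn=∅  M[L2]=5
step 28: P0: load  L2  ⟶  SO  (L2)  txn=BusRd  M[L2]=5
step 29: P0: store L0 := 42  ⟶  MI  (L0)  txn=∅  M[L0]=30
step 30: P0: store L2 := 19  ⟶  MI  (L2)  txn=BusUpgr+Flush  M[L2]=86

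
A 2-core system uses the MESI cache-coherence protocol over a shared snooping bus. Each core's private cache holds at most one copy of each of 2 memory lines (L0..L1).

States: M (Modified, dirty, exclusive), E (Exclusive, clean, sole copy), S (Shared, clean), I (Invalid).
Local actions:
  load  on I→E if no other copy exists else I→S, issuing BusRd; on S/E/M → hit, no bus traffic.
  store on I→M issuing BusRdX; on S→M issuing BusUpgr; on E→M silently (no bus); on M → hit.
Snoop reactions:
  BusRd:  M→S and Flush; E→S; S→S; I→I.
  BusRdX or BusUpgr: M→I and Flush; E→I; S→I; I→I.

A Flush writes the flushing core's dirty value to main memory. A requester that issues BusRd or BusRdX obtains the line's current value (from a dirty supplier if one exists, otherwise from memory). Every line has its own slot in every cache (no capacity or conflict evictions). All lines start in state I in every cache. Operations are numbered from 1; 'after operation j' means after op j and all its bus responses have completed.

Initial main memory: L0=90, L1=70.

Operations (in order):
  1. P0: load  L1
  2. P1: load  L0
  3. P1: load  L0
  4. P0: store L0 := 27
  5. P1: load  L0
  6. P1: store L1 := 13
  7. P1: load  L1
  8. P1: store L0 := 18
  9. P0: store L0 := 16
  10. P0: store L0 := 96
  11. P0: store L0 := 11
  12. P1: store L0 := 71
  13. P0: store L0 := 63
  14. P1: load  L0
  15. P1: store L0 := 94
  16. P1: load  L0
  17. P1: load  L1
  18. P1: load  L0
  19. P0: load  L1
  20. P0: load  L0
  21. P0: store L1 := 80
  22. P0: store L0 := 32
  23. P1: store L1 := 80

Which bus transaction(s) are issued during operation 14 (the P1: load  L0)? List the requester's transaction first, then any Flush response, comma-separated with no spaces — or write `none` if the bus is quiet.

bus = BusRd,Flush

[1] P0: load  L1 | P0:E(70), P1:I | bus: BusRd
[2] P1: load  L0 | P0:I, P1:E(90) | bus: BusRd
[3] P1: load  L0 | P0:I, P1:E(90) | bus: none
[4] P0: store L0 := 27 | P0:M(27), P1:I | bus: BusRdX
[5] P1: load  L0 | P0:S(27), P1:S(27) | bus: BusRd,Flush
[6] P1: store L1 := 13 | P0:I, P1:M(13) | bus: BusRdX
[7] P1: load  L1 | P0:I, P1:M(13) | bus: none
[8] P1: store L0 := 18 | P0:I, P1:M(18) | bus: BusUpgr
[9] P0: store L0 := 16 | P0:M(16), P1:I | bus: BusRdX,Flush
[10] P0: store L0 := 96 | P0:M(96), P1:I | bus: none
[11] P0: store L0 := 11 | P0:M(11), P1:I | bus: none
[12] P1: store L0 := 71 | P0:I, P1:M(71) | bus: BusRdX,Flush
[13] P0: store L0 := 63 | P0:M(63), P1:I | bus: BusRdX,Flush
[14] P1: load  L0 | P0:S(63), P1:S(63) | bus: BusRd,Flush
[15] P1: store L0 := 94 | P0:I, P1:M(94) | bus: BusUpgr
[16] P1: load  L0 | P0:I, P1:M(94) | bus: none
[17] P1: load  L1 | P0:I, P1:M(13) | bus: none
[18] P1: load  L0 | P0:I, P1:M(94) | bus: none
[19] P0: load  L1 | P0:S(13), P1:S(13) | bus: BusRd,Flush
[20] P0: load  L0 | P0:S(94), P1:S(94) | bus: BusRd,Flush
[21] P0: store L1 := 80 | P0:M(80), P1:I | bus: BusUpgr
[22] P0: store L0 := 32 | P0:M(32), P1:I | bus: BusUpgr
[23] P1: store L1 := 80 | P0:I, P1:M(80) | bus: BusRdX,Flush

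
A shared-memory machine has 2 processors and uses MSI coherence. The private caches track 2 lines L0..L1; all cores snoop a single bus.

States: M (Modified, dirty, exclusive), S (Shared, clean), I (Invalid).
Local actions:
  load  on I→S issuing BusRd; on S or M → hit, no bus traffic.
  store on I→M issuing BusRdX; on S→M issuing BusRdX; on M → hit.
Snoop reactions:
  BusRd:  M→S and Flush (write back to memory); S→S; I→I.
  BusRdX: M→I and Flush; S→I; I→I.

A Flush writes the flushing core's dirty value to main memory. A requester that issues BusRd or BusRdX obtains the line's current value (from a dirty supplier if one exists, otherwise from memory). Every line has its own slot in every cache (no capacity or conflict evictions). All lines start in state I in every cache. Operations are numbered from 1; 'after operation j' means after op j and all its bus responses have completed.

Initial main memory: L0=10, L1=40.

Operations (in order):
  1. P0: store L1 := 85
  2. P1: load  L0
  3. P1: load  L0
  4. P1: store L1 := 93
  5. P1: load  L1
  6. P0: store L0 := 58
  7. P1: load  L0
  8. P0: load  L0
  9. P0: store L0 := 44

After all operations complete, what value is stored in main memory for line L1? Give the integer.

step 1: P0: store L1 := 85  ⟶  MI  (L1)  txn=BusRdX  M[L1]=40
step 2: P1: load  L0  ⟶  IS  (L0)  txn=BusRd  M[L0]=10
step 3: P1: load  L0  ⟶  IS  (L0)  txn=∅  M[L0]=10
step 4: P1: store L1 := 93  ⟶  IM  (L1)  txn=BusRdX+Flush  M[L1]=85
step 5: P1: load  L1  ⟶  IM  (L1)  txn=∅  M[L1]=85
step 6: P0: store L0 := 58  ⟶  MI  (L0)  txn=BusRdX  M[L0]=10
step 7: P1: load  L0  ⟶  SS  (L0)  txn=BusRd+Flush  M[L0]=58
step 8: P0: load  L0  ⟶  SS  (L0)  txn=∅  M[L0]=58
step 9: P0: store L0 := 44  ⟶  MI  (L0)  txn=BusRdX  M[L0]=58

memory[L1] = 85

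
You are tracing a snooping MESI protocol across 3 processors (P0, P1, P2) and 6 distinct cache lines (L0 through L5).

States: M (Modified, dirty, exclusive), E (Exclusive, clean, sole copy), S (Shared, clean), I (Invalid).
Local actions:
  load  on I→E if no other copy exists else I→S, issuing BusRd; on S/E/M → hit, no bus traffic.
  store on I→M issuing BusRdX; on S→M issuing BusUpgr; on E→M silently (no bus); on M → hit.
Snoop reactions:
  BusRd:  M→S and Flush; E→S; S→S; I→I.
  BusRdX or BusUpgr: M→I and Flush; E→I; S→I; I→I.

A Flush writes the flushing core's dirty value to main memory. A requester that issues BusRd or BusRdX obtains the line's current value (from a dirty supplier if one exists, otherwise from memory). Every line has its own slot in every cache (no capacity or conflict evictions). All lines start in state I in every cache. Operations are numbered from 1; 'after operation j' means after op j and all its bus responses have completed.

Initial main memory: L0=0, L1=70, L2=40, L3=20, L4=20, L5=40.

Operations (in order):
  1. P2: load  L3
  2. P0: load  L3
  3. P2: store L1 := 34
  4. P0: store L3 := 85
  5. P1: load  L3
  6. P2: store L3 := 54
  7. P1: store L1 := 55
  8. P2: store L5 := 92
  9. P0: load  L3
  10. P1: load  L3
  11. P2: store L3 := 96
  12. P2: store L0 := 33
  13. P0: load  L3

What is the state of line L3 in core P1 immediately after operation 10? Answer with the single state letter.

state = S

1. P2: load  L3  bus=[BusRd]  L3: P0=I P1=I P2=E  mem[L3]=20
2. P0: load  L3  bus=[BusRd]  L3: P0=S P1=I P2=S  mem[L3]=20
3. P2: store L1 := 34  bus=[BusRdX]  L1: P0=I P1=I P2=M  mem[L1]=70
4. P0: store L3 := 85  bus=[BusUpgr]  L3: P0=M P1=I P2=I  mem[L3]=20
5. P1: load  L3  bus=[BusRd,Flush]  L3: P0=S P1=S P2=I  mem[L3]=85
6. P2: store L3 := 54  bus=[BusRdX]  L3: P0=I P1=I P2=M  mem[L3]=85
7. P1: store L1 := 55  bus=[BusRdX,Flush]  L1: P0=I P1=M P2=I  mem[L1]=34
8. P2: store L5 := 92  bus=[BusRdX]  L5: P0=I P1=I P2=M  mem[L5]=40
9. P0: load  L3  bus=[BusRd,Flush]  L3: P0=S P1=I P2=S  mem[L3]=54
10. P1: load  L3  bus=[BusRd]  L3: P0=S P1=S P2=S  mem[L3]=54
11. P2: store L3 := 96  bus=[BusUpgr]  L3: P0=I P1=I P2=M  mem[L3]=54
12. P2: store L0 := 33  bus=[BusRdX]  L0: P0=I P1=I P2=M  mem[L0]=0
13. P0: load  L3  bus=[BusRd,Flush]  L3: P0=S P1=I P2=S  mem[L3]=96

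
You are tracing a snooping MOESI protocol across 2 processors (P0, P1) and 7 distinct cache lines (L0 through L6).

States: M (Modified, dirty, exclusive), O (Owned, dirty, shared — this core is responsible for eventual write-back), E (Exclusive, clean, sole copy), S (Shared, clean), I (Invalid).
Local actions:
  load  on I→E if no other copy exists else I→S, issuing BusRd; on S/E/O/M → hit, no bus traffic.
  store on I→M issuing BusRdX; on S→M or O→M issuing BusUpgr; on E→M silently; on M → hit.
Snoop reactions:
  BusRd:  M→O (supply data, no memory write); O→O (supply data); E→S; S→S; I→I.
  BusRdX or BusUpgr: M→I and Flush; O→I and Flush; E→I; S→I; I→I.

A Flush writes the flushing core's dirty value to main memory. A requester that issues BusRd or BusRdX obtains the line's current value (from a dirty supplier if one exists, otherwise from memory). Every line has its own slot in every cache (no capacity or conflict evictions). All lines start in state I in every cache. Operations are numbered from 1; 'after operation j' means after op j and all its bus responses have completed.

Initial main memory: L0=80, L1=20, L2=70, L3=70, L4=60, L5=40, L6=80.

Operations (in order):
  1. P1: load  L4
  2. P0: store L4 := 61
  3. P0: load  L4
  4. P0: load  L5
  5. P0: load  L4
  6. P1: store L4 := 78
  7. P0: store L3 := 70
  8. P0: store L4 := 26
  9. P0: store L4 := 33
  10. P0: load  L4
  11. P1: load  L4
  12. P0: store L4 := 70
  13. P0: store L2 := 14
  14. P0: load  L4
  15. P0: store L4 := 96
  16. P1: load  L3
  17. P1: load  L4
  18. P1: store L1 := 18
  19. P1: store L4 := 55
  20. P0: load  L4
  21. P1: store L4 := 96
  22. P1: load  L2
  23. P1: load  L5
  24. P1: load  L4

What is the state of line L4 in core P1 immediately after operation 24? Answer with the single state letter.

  op1 P1: load  L4 → I/E on L4; bus BusRd; mem=60
  op2 P0: store L4 := 61 → M/I on L4; bus BusRdX; mem=60
  op3 P0: load  L4 → M/I on L4; bus (none); mem=60
  op4 P0: load  L5 → E/I on L5; bus BusRd; mem=40
  op5 P0: load  L4 → M/I on L4; bus (none); mem=60
  op6 P1: store L4 := 78 → I/M on L4; bus BusRdX Flush; mem=61
  op7 P0: store L3 := 70 → M/I on L3; bus BusRdX; mem=70
  op8 P0: store L4 := 26 → M/I on L4; bus BusRdX Flush; mem=78
  op9 P0: store L4 := 33 → M/I on L4; bus (none); mem=78
  op10 P0: load  L4 → M/I on L4; bus (none); mem=78
  op11 P1: load  L4 → O/S on L4; bus BusRd; mem=78
  op12 P0: store L4 := 70 → M/I on L4; bus BusUpgr; mem=78
  op13 P0: store L2 := 14 → M/I on L2; bus BusRdX; mem=70
  op14 P0: load  L4 → M/I on L4; bus (none); mem=78
  op15 P0: store L4 := 96 → M/I on L4; bus (none); mem=78
  op16 P1: load  L3 → O/S on L3; bus BusRd; mem=70
  op17 P1: load  L4 → O/S on L4; bus BusRd; mem=78
  op18 P1: store L1 := 18 → I/M on L1; bus BusRdX; mem=20
  op19 P1: store L4 := 55 → I/M on L4; bus BusUpgr Flush; mem=96
  op20 P0: load  L4 → S/O on L4; bus BusRd; mem=96
  op21 P1: store L4 := 96 → I/M on L4; bus BusUpgr; mem=96
  op22 P1: load  L2 → O/S on L2; bus BusRd; mem=70
  op23 P1: load  L5 → S/S on L5; bus BusRd; mem=40
  op24 P1: load  L4 → I/M on L4; bus (none); mem=96

state = M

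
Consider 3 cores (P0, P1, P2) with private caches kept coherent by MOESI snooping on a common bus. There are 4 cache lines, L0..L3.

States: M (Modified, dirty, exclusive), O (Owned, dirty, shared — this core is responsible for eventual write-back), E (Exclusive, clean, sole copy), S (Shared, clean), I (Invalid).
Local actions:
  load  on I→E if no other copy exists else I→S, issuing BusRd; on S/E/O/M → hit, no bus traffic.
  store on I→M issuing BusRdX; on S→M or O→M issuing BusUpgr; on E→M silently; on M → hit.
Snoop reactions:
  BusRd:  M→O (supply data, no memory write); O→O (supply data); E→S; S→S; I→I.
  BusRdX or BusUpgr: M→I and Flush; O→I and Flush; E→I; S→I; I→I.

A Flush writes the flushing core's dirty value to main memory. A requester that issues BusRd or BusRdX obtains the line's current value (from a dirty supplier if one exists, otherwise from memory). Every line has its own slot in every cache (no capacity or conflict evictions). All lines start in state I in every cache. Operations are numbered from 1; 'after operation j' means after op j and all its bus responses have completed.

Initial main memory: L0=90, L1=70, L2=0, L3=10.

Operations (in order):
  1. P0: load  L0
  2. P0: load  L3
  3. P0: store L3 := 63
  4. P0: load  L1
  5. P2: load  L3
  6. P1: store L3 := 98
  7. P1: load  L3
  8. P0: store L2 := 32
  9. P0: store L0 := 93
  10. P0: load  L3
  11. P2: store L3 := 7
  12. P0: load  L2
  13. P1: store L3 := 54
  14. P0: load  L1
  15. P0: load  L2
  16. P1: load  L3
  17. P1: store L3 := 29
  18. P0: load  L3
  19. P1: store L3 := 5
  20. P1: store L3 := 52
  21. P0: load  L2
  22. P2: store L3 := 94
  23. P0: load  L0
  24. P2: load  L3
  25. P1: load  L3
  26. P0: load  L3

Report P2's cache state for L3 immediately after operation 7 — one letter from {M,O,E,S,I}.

step 1: P0: load  L0  ⟶  EII  (L0)  txn=BusRd  M[L0]=90
step 2: P0: load  L3  ⟶  EII  (L3)  txn=BusRd  M[L3]=10
step 3: P0: store L3 := 63  ⟶  MII  (L3)  txn=∅  M[L3]=10
step 4: P0: load  L1  ⟶  EII  (L1)  txn=BusRd  M[L1]=70
step 5: P2: load  L3  ⟶  OIS  (L3)  txn=BusRd  M[L3]=10
step 6: P1: store L3 := 98  ⟶  IMI  (L3)  txn=BusRdX+Flush  M[L3]=63
step 7: P1: load  L3  ⟶  IMI  (L3)  txn=∅  M[L3]=63
step 8: P0: store L2 := 32  ⟶  MII  (L2)  txn=BusRdX  M[L2]=0
step 9: P0: store L0 := 93  ⟶  MII  (L0)  txn=∅  M[L0]=90
step 10: P0: load  L3  ⟶  SOI  (L3)  txn=BusRd  M[L3]=63
step 11: P2: store L3 := 7  ⟶  IIM  (L3)  txn=BusRdX+Flush  M[L3]=98
step 12: P0: load  L2  ⟶  MII  (L2)  txn=∅  M[L2]=0
step 13: P1: store L3 := 54  ⟶  IMI  (L3)  txn=BusRdX+Flush  M[L3]=7
step 14: P0: load  L1  ⟶  EII  (L1)  txn=∅  M[L1]=70
step 15: P0: load  L2  ⟶  MII  (L2)  txn=∅  M[L2]=0
step 16: P1: load  L3  ⟶  IMI  (L3)  txn=∅  M[L3]=7
step 17: P1: store L3 := 29  ⟶  IMI  (L3)  txn=∅  M[L3]=7
step 18: P0: load  L3  ⟶  SOI  (L3)  txn=BusRd  M[L3]=7
step 19: P1: store L3 := 5  ⟶  IMI  (L3)  txn=BusUpgr  M[L3]=7
step 20: P1: store L3 := 52  ⟶  IMI  (L3)  txn=∅  M[L3]=7
step 21: P0: load  L2  ⟶  MII  (L2)  txn=∅  M[L2]=0
step 22: P2: store L3 := 94  ⟶  IIM  (L3)  txn=BusRdX+Flush  M[L3]=52
step 23: P0: load  L0  ⟶  MII  (L0)  txn=∅  M[L0]=90
step 24: P2: load  L3  ⟶  IIM  (L3)  txn=∅  M[L3]=52
step 25: P1: load  L3  ⟶  ISO  (L3)  txn=BusRd  M[L3]=52
step 26: P0: load  L3  ⟶  SSO  (L3)  txn=BusRd  M[L3]=52

state = I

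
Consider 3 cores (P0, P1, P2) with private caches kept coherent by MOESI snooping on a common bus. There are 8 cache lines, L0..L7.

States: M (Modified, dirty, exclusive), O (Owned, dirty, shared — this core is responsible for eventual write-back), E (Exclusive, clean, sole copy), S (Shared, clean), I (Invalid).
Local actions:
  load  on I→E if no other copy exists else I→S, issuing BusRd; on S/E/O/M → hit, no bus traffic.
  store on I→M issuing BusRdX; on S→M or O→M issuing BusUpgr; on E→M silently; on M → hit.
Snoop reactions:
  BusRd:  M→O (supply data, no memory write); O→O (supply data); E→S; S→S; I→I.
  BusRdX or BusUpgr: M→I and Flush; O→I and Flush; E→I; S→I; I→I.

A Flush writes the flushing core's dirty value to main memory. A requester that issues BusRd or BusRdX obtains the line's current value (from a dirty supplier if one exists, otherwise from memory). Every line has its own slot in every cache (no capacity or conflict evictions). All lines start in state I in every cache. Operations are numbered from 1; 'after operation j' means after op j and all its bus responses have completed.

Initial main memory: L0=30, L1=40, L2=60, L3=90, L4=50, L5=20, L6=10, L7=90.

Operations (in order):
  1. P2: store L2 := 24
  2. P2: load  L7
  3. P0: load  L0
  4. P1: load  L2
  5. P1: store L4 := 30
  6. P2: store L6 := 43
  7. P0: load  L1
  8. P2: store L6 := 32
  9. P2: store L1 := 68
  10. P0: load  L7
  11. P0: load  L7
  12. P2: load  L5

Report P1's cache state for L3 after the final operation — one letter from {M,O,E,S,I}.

[1] P2: store L2 := 24 | P0:I, P1:I, P2:M(24) | bus: BusRdX
[2] P2: load  L7 | P0:I, P1:I, P2:E(90) | bus: BusRd
[3] P0: load  L0 | P0:E(30), P1:I, P2:I | bus: BusRd
[4] P1: load  L2 | P0:I, P1:S(24), P2:O(24) | bus: BusRd
[5] P1: store L4 := 30 | P0:I, P1:M(30), P2:I | bus: BusRdX
[6] P2: store L6 := 43 | P0:I, P1:I, P2:M(43) | bus: BusRdX
[7] P0: load  L1 | P0:E(40), P1:I, P2:I | bus: BusRd
[8] P2: store L6 := 32 | P0:I, P1:I, P2:M(32) | bus: none
[9] P2: store L1 := 68 | P0:I, P1:I, P2:M(68) | bus: BusRdX
[10] P0: load  L7 | P0:S(90), P1:I, P2:S(90) | bus: BusRd
[11] P0: load  L7 | P0:S(90), P1:I, P2:S(90) | bus: none
[12] P2: load  L5 | P0:I, P1:I, P2:E(20) | bus: BusRd

state = I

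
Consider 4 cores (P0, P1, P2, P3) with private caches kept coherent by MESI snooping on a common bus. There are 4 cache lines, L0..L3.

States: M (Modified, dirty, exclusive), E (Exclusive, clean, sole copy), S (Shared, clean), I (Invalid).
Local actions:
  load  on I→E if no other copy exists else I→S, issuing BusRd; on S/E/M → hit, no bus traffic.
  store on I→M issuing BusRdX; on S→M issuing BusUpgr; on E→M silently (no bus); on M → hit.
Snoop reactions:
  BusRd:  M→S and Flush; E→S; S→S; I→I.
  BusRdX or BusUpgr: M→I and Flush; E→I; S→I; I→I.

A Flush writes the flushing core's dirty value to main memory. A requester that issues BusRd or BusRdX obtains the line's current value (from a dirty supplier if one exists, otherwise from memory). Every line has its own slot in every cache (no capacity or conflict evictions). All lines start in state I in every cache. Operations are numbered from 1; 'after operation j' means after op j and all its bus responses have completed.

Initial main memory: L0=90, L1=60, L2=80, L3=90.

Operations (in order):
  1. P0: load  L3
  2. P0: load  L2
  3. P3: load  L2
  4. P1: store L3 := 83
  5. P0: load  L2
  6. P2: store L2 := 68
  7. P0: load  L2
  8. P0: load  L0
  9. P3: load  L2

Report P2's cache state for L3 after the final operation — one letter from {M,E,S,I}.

step 1: P0: load  L3  ⟶  EIII  (L3)  txn=BusRd  M[L3]=90
step 2: P0: load  L2  ⟶  EIII  (L2)  txn=BusRd  M[L2]=80
step 3: P3: load  L2  ⟶  SIIS  (L2)  txn=BusRd  M[L2]=80
step 4: P1: store L3 := 83  ⟶  IMII  (L3)  txn=BusRdX  M[L3]=90
step 5: P0: load  L2  ⟶  SIIS  (L2)  txn=∅  M[L2]=80
step 6: P2: store L2 := 68  ⟶  IIMI  (L2)  txn=BusRdX  M[L2]=80
step 7: P0: load  L2  ⟶  SISI  (L2)  txn=BusRd+Flush  M[L2]=68
step 8: P0: load  L0  ⟶  EIII  (L0)  txn=BusRd  M[L0]=90
step 9: P3: load  L2  ⟶  SISS  (L2)  txn=BusRd  M[L2]=68

state = I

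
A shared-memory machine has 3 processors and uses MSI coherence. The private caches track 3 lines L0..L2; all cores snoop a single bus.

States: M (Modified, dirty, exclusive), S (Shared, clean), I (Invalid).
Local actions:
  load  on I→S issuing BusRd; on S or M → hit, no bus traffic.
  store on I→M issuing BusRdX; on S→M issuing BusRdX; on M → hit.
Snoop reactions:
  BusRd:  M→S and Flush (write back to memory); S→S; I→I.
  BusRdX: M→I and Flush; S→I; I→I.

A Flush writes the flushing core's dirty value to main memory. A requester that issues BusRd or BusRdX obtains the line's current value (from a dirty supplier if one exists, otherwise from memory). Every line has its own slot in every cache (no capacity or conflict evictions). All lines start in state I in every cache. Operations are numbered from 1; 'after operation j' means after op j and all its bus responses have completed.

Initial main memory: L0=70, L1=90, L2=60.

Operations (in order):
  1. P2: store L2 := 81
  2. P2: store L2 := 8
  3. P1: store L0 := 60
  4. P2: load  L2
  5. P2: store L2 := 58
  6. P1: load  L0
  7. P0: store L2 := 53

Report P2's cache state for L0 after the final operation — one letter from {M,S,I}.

state = I

1. P2: store L2 := 81  bus=[BusRdX]  L2: P0=I P1=I P2=M  mem[L2]=60
2. P2: store L2 := 8  bus=[-]  L2: P0=I P1=I P2=M  mem[L2]=60
3. P1: store L0 := 60  bus=[BusRdX]  L0: P0=I P1=M P2=I  mem[L0]=70
4. P2: load  L2  bus=[-]  L2: P0=I P1=I P2=M  mem[L2]=60
5. P2: store L2 := 58  bus=[-]  L2: P0=I P1=I P2=M  mem[L2]=60
6. P1: load  L0  bus=[-]  L0: P0=I P1=M P2=I  mem[L0]=70
7. P0: store L2 := 53  bus=[BusRdX,Flush]  L2: P0=M P1=I P2=I  mem[L2]=58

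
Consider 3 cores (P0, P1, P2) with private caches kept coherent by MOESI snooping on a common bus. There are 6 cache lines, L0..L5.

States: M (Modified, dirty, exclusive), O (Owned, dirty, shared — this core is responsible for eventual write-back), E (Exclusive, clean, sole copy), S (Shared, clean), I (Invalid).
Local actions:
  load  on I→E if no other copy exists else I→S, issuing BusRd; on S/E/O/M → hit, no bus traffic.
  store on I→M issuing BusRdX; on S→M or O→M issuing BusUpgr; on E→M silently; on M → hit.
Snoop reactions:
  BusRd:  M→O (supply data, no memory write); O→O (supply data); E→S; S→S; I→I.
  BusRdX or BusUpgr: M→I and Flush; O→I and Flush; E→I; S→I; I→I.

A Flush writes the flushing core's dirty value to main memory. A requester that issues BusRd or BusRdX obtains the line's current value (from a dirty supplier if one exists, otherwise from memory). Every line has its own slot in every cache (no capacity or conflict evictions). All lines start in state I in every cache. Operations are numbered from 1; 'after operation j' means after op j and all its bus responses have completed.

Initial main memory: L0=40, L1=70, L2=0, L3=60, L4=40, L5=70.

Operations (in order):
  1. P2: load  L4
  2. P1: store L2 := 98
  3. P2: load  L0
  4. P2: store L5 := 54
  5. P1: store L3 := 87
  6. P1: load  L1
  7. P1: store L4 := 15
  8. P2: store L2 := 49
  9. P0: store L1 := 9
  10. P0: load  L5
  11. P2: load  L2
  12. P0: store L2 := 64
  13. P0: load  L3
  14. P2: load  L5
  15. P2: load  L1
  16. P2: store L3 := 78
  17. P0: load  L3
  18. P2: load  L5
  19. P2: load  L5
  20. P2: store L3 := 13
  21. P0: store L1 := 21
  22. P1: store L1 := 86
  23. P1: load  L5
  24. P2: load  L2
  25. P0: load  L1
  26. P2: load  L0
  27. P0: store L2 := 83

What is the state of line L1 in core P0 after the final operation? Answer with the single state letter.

  op1 P2: load  L4 → I/I/E on L4; bus BusRd; mem=40
  op2 P1: store L2 := 98 → I/M/I on L2; bus BusRdX; mem=0
  op3 P2: load  L0 → I/I/E on L0; bus BusRd; mem=40
  op4 P2: store L5 := 54 → I/I/M on L5; bus BusRdX; mem=70
  op5 P1: store L3 := 87 → I/M/I on L3; bus BusRdX; mem=60
  op6 P1: load  L1 → I/E/I on L1; bus BusRd; mem=70
  op7 P1: store L4 := 15 → I/M/I on L4; bus BusRdX; mem=40
  op8 P2: store L2 := 49 → I/I/M on L2; bus BusRdX Flush; mem=98
  op9 P0: store L1 := 9 → M/I/I on L1; bus BusRdX; mem=70
  op10 P0: load  L5 → S/I/O on L5; bus BusRd; mem=70
  op11 P2: load  L2 → I/I/M on L2; bus (none); mem=98
  op12 P0: store L2 := 64 → M/I/I on L2; bus BusRdX Flush; mem=49
  op13 P0: load  L3 → S/O/I on L3; bus BusRd; mem=60
  op14 P2: load  L5 → S/I/O on L5; bus (none); mem=70
  op15 P2: load  L1 → O/I/S on L1; bus BusRd; mem=70
  op16 P2: store L3 := 78 → I/I/M on L3; bus BusRdX Flush; mem=87
  op17 P0: load  L3 → S/I/O on L3; bus BusRd; mem=87
  op18 P2: load  L5 → S/I/O on L5; bus (none); mem=70
  op19 P2: load  L5 → S/I/O on L5; bus (none); mem=70
  op20 P2: store L3 := 13 → I/I/M on L3; bus BusUpgr; mem=87
  op21 P0: store L1 := 21 → M/I/I on L1; bus BusUpgr; mem=70
  op22 P1: store L1 := 86 → I/M/I on L1; bus BusRdX Flush; mem=21
  op23 P1: load  L5 → S/S/O on L5; bus BusRd; mem=70
  op24 P2: load  L2 → O/I/S on L2; bus BusRd; mem=49
  op25 P0: load  L1 → S/O/I on L1; bus BusRd; mem=21
  op26 P2: load  L0 → I/I/E on L0; bus (none); mem=40
  op27 P0: store L2 := 83 → M/I/I on L2; bus BusUpgr; mem=49

state = S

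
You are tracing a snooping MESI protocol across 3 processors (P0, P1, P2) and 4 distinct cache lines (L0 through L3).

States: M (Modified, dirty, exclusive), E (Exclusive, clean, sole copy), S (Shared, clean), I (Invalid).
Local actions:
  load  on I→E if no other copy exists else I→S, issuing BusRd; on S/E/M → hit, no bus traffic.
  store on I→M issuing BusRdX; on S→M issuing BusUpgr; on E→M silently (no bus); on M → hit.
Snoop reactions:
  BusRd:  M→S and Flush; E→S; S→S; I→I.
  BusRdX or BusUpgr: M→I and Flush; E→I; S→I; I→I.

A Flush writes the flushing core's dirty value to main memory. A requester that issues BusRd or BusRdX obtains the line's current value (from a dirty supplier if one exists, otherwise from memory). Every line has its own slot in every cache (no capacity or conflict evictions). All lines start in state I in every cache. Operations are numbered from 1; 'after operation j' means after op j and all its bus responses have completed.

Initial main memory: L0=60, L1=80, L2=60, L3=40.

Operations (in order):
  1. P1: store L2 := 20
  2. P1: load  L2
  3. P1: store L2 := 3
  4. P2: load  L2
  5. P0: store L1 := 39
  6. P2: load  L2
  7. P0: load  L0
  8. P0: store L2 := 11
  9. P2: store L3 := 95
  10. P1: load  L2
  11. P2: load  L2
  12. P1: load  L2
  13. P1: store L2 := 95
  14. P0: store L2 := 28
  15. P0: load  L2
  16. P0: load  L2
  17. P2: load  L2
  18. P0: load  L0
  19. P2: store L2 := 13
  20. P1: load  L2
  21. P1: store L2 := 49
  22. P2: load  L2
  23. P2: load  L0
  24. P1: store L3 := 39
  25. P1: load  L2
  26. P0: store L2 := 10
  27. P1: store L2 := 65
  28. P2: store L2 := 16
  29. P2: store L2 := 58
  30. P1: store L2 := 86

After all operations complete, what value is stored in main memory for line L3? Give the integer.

memory[L3] = 95

1. P1: store L2 := 20  bus=[BusRdX]  L2: P0=I P1=M P2=I  mem[L2]=60
2. P1: load  L2  bus=[-]  L2: P0=I P1=M P2=I  mem[L2]=60
3. P1: store L2 := 3  bus=[-]  L2: P0=I P1=M P2=I  mem[L2]=60
4. P2: load  L2  bus=[BusRd,Flush]  L2: P0=I P1=S P2=S  mem[L2]=3
5. P0: store L1 := 39  bus=[BusRdX]  L1: P0=M P1=I P2=I  mem[L1]=80
6. P2: load  L2  bus=[-]  L2: P0=I P1=S P2=S  mem[L2]=3
7. P0: load  L0  bus=[BusRd]  L0: P0=E P1=I P2=I  mem[L0]=60
8. P0: store L2 := 11  bus=[BusRdX]  L2: P0=M P1=I P2=I  mem[L2]=3
9. P2: store L3 := 95  bus=[BusRdX]  L3: P0=I P1=I P2=M  mem[L3]=40
10. P1: load  L2  bus=[BusRd,Flush]  L2: P0=S P1=S P2=I  mem[L2]=11
11. P2: load  L2  bus=[BusRd]  L2: P0=S P1=S P2=S  mem[L2]=11
12. P1: load  L2  bus=[-]  L2: P0=S P1=S P2=S  mem[L2]=11
13. P1: store L2 := 95  bus=[BusUpgr]  L2: P0=I P1=M P2=I  mem[L2]=11
14. P0: store L2 := 28  bus=[BusRdX,Flush]  L2: P0=M P1=I P2=I  mem[L2]=95
15. P0: load  L2  bus=[-]  L2: P0=M P1=I P2=I  mem[L2]=95
16. P0: load  L2  bus=[-]  L2: P0=M P1=I P2=I  mem[L2]=95
17. P2: load  L2  bus=[BusRd,Flush]  L2: P0=S P1=I P2=S  mem[L2]=28
18. P0: load  L0  bus=[-]  L0: P0=E P1=I P2=I  mem[L0]=60
19. P2: store L2 := 13  bus=[BusUpgr]  L2: P0=I P1=I P2=M  mem[L2]=28
20. P1: load  L2  bus=[BusRd,Flush]  L2: P0=I P1=S P2=S  mem[L2]=13
21. P1: store L2 := 49  bus=[BusUpgr]  L2: P0=I P1=M P2=I  mem[L2]=13
22. P2: load  L2  bus=[BusRd,Flush]  L2: P0=I P1=S P2=S  mem[L2]=49
23. P2: load  L0  bus=[BusRd]  L0: P0=S P1=I P2=S  mem[L0]=60
24. P1: store L3 := 39  bus=[BusRdX,Flush]  L3: P0=I P1=M P2=I  mem[L3]=95
25. P1: load  L2  bus=[-]  L2: P0=I P1=S P2=S  mem[L2]=49
26. P0: store L2 := 10  bus=[BusRdX]  L2: P0=M P1=I P2=I  mem[L2]=49
27. P1: store L2 := 65  bus=[BusRdX,Flush]  L2: P0=I P1=M P2=I  mem[L2]=10
28. P2: store L2 := 16  bus=[BusRdX,Flush]  L2: P0=I P1=I P2=M  mem[L2]=65
29. P2: store L2 := 58  bus=[-]  L2: P0=I P1=I P2=M  mem[L2]=65
30. P1: store L2 := 86  bus=[BusRdX,Flush]  L2: P0=I P1=M P2=I  mem[L2]=58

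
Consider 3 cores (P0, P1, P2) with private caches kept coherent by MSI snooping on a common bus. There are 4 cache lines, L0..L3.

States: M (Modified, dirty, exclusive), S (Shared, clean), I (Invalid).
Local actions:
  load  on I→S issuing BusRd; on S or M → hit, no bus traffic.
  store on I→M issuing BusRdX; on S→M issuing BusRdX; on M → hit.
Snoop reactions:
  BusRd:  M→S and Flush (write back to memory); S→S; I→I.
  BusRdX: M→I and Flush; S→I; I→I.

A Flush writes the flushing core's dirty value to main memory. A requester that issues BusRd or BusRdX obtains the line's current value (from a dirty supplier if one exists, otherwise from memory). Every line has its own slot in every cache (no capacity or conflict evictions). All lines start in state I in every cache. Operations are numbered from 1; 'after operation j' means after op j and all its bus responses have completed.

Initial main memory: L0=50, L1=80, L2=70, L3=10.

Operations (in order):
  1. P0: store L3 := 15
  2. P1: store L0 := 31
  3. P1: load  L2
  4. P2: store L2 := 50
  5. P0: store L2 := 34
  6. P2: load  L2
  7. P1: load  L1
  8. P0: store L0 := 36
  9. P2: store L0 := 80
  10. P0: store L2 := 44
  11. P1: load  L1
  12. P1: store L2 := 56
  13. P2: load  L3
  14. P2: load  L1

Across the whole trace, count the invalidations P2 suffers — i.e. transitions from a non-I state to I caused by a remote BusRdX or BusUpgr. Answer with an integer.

invalidations = 2

  op1 P0: store L3 := 15 → M/I/I on L3; bus BusRdX; mem=10
  op2 P1: store L0 := 31 → I/M/I on L0; bus BusRdX; mem=50
  op3 P1: load  L2 → I/S/I on L2; bus BusRd; mem=70
  op4 P2: store L2 := 50 → I/I/M on L2; bus BusRdX; mem=70
  op5 P0: store L2 := 34 → M/I/I on L2; bus BusRdX Flush; mem=50
  op6 P2: load  L2 → S/I/S on L2; bus BusRd Flush; mem=34
  op7 P1: load  L1 → I/S/I on L1; bus BusRd; mem=80
  op8 P0: store L0 := 36 → M/I/I on L0; bus BusRdX Flush; mem=31
  op9 P2: store L0 := 80 → I/I/M on L0; bus BusRdX Flush; mem=36
  op10 P0: store L2 := 44 → M/I/I on L2; bus BusRdX; mem=34
  op11 P1: load  L1 → I/S/I on L1; bus (none); mem=80
  op12 P1: store L2 := 56 → I/M/I on L2; bus BusRdX Flush; mem=44
  op13 P2: load  L3 → S/I/S on L3; bus BusRd Flush; mem=15
  op14 P2: load  L1 → I/S/S on L1; bus BusRd; mem=80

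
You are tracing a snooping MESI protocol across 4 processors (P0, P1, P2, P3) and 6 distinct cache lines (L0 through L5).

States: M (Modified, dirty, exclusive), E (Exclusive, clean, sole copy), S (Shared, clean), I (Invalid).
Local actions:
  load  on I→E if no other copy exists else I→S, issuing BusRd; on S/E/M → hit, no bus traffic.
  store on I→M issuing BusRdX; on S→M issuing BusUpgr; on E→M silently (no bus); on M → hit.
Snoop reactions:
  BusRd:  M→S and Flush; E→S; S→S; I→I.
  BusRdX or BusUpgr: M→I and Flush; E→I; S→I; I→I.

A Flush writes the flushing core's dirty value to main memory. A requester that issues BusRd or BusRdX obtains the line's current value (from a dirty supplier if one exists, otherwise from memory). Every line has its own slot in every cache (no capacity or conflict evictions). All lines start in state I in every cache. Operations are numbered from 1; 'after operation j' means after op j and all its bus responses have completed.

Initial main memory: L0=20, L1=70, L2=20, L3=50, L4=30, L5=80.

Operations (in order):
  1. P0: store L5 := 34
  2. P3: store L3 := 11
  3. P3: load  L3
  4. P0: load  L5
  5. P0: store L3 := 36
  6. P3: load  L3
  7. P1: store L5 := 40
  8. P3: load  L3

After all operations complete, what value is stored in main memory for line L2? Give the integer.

step 1: P0: store L5 := 34  ⟶  MIII  (L5)  txn=BusRdX  M[L5]=80
step 2: P3: store L3 := 11  ⟶  IIIM  (L3)  txn=BusRdX  M[L3]=50
step 3: P3: load  L3  ⟶  IIIM  (L3)  txn=∅  M[L3]=50
step 4: P0: load  L5  ⟶  MIII  (L5)  txn=∅  M[L5]=80
step 5: P0: store L3 := 36  ⟶  MIII  (L3)  txn=BusRdX+Flush  M[L3]=11
step 6: P3: load  L3  ⟶  SIIS  (L3)  txn=BusRd+Flush  M[L3]=36
step 7: P1: store L5 := 40  ⟶  IMII  (L5)  txn=BusRdX+Flush  M[L5]=34
step 8: P3: load  L3  ⟶  SIIS  (L3)  txn=∅  M[L3]=36

memory[L2] = 20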